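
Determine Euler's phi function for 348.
112

348 = 2^2 × 3 × 29
φ(n) = n × ∏(1 - 1/p) for each prime p dividing n
φ(348) = 348 × (1 - 1/2) × (1 - 1/3) × (1 - 1/29) = 112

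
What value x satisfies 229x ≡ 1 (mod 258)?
169

gcd(229, 258) = 1, so the inverse exists.
Extended Euclidean algorithm on (258, 229):
258 = 1 × 229 + 29  ⟹  29 = (1)·258 + (-1)·229
229 = 7 × 29 + 26  ⟹  26 = (-7)·258 + (8)·229
29 = 1 × 26 + 3  ⟹  3 = (8)·258 + (-9)·229
26 = 8 × 3 + 2  ⟹  2 = (-71)·258 + (80)·229
3 = 1 × 2 + 1  ⟹  1 = (79)·258 + (-89)·229
So (-89)·229 ≡ 1 (mod 258), i.e. 229^(-1) ≡ -89 ≡ 169 (mod 258).
Check: 229 × 169 = 38701 ≡ 1 (mod 258)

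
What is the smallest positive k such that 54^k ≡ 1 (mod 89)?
88

89 is prime, so ord(54) divides φ(89) = 88.
Divisors of 88: 1, 2, 4, 8, 11, 22, 44, 88.
Repeated squaring: 54^1 ≡ 54, 54^2 ≡ 68, 54^4 ≡ 85, 54^8 ≡ 16, 54^16 ≡ 78, 54^32 ≡ 32, 54^64 ≡ 45 (mod 89).
Test 54^d mod 89 for each divisor d in increasing order:
54^1 ≡ 54
54^2 ≡ 68
54^4 ≡ 85
54^8 ≡ 16
54^11 = 54^8·54^2·54^1 ≡ 12
54^22 = 54^16·54^4·54^2 ≡ 55
54^44 = 54^32·54^8·54^4 ≡ 88
54^88 = 54^64·54^16·54^8 ≡ 1  ← first divisor giving 1
The order is 88.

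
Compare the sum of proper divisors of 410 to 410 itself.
deficient

Proper divisors of 410: sum = 1 + 2 + 5 + 10 + 41 + 82 + 205 = 346
Since 346 < 410, 410 is deficient.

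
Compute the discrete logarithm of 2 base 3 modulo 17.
14

Baby-step giant-step with step n = ⌈√17⌉ = 5.
Baby steps 3^j mod 17 (j:value) for j=0..4: 0:1, 1:3, 2:9, 3:10, 4:13.
Giant-step multiplier: 3^(-5) ≡ 3^(16-5) = 3^11 ≡ 7 (mod 17).
Giant steps γ_i = 2·7^i mod 17: γ_0=2, γ_1=14, γ_2=13 (in table at j=4).
x = i·n + j = 2·5 + 4 = 14.
Check: 3^14 ≡ 2 (mod 17).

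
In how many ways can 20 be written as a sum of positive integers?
627

p(n) counts ways to write n as a sum of positive integers (order ignored).
Euler's pentagonal recurrence: p(k) = p(k-1) + p(k-2) - p(k-5) - p(k-7) + p(k-12) + p(k-15) - ... (offsets j(3j∓1)/2, signs ++--, p(0)=1, p(<0)=0).
DP table for k = 0..19: p(0)=1, p(1)=1, p(2)=2, p(3)=3, p(4)=5, p(5)=7, p(6)=11, p(7)=15, p(8)=22, p(9)=30, p(10)=42, p(11)=56, p(12)=77, p(13)=101, p(14)=135, p(15)=176, p(16)=231, p(17)=297, p(18)=385, p(19)=490.
Final step: p(20) = p(19) + p(18) - p(15) - p(13) + p(8) + p(5)
= 490 + 385 - 176 - 101 + 22 + 7
= 627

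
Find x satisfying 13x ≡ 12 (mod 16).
x ≡ 12 (mod 16)

gcd(13, 16) = 1, which divides 12, so solutions exist.
Find 13^(-1) mod 16 by the extended Euclidean algorithm:
16 = 1 × 13 + 3  ⟹  3 = (1)·16 + (-1)·13
13 = 4 × 3 + 1  ⟹  1 = (-4)·16 + (5)·13
So (5)·13 ≡ 1 (mod 16), i.e. 13^(-1) ≡ 5 (mod 16).
x ≡ 5 × 12 = 60 ≡ 12 (mod 16).
Check: 13 × 12 = 156 ≡ 12 (mod 16).
Unique solution: x ≡ 12 (mod 16)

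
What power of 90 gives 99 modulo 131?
80

Baby-step giant-step with step n = ⌈√131⌉ = 12.
Baby steps 90^j mod 131 (j:value) for j=0..11: 0:1, 1:90, 2:109, 3:116, 4:91, 5:68, 6:94, 7:76, 8:28, 9:31, 10:39, 11:104.
Giant-step multiplier: 90^(-12) ≡ 90^(130-12) = 90^118 ≡ 20 (mod 131).
Giant steps γ_i = 99·20^i mod 131: γ_0=99, γ_1=15, γ_2=38, γ_3=105, γ_4=4, γ_5=80, γ_6=28 (in table at j=8).
x = i·n + j = 6·12 + 8 = 80.
Check: 90^80 ≡ 99 (mod 131).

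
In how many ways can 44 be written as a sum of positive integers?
75175

p(n) counts ways to write n as a sum of positive integers (order ignored).
Euler's pentagonal recurrence: p(k) = p(k-1) + p(k-2) - p(k-5) - p(k-7) + p(k-12) + p(k-15) - ... (offsets j(3j∓1)/2, signs ++--, p(0)=1, p(<0)=0).
DP table for k = 0..43: p(0)=1, p(1)=1, p(2)=2, p(3)=3, p(4)=5, p(5)=7, p(6)=11, p(7)=15, p(8)=22, p(9)=30, p(10)=42, p(11)=56, p(12)=77, p(13)=101, p(14)=135, p(15)=176, p(16)=231, p(17)=297, p(18)=385, p(19)=490, p(20)=627, p(21)=792, p(22)=1002, p(23)=1255, p(24)=1575, p(25)=1958, p(26)=2436, p(27)=3010, p(28)=3718, p(29)=4565, p(30)=5604, p(31)=6842, p(32)=8349, p(33)=10143, p(34)=12310, p(35)=14883, p(36)=17977, p(37)=21637, p(38)=26015, p(39)=31185, p(40)=37338, p(41)=44583, p(42)=53174, p(43)=63261.
Final step: p(44) = p(43) + p(42) - p(39) - p(37) + p(32) + p(29) - p(22) - p(18) + p(9) + p(4)
= 63261 + 53174 - 31185 - 21637 + 8349 + 4565 - 1002 - 385 + 30 + 5
= 75175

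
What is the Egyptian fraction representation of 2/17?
1/9 + 1/153

Greedy algorithm:
2/17: ceiling(17/2) = 9, use 1/9
1/153: ceiling(153/1) = 153, use 1/153
Result: 2/17 = 1/9 + 1/153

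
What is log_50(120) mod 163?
77

Baby-step giant-step with step n = ⌈√163⌉ = 13.
Baby steps 50^j mod 163 (j:value) for j=0..12: 0:1, 1:50, 2:55, 3:142, 4:91, 5:149, 6:115, 7:45, 8:131, 9:30, 10:33, 11:20, 12:22.
Giant-step multiplier: 50^(-13) ≡ 50^(162-13) = 50^149 ≡ 159 (mod 163).
Giant steps γ_i = 120·159^i mod 163: γ_0=120, γ_1=9, γ_2=127, γ_3=144, γ_4=76, γ_5=22 (in table at j=12).
x = i·n + j = 5·13 + 12 = 77.
Check: 50^77 ≡ 120 (mod 163).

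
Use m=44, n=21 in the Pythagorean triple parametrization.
(1495, 1848, 2377)

Euclid's formula: a = m² - n², b = 2mn, c = m² + n²
m = 44, n = 21
a = 44² - 21² = 1936 - 441 = 1495
b = 2 × 44 × 21 = 1848
c = 44² + 21² = 1936 + 441 = 2377
Verification: 1495² + 1848² = 2235025 + 3415104 = 5650129 = 2377² ✓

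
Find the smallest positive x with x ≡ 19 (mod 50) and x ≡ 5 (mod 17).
719

Using Chinese Remainder Theorem:
M = 50 × 17 = 850
M1 = 17, M2 = 50
y1 = 17^(-1) mod 50 = 3
y2 = 50^(-1) mod 17 = 16
x = (19×17×3 + 5×50×16) mod 850 = 719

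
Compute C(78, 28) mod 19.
0

Using Lucas' theorem:
Write n=78 and k=28 in base 19:
n in base 19: [4, 2]
k in base 19: [1, 9]
C(78,28) mod 19 = ∏ C(n_i, k_i) mod 19
Digit binomials (mod 19): C(4,1) = 4; C(2,9) = 0 (k_i > n_i)
Product: 4 × 0 = 0 ≡ 0 (mod 19)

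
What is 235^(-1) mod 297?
91

gcd(235, 297) = 1, so the inverse exists.
Extended Euclidean algorithm on (297, 235):
297 = 1 × 235 + 62  ⟹  62 = (1)·297 + (-1)·235
235 = 3 × 62 + 49  ⟹  49 = (-3)·297 + (4)·235
62 = 1 × 49 + 13  ⟹  13 = (4)·297 + (-5)·235
49 = 3 × 13 + 10  ⟹  10 = (-15)·297 + (19)·235
13 = 1 × 10 + 3  ⟹  3 = (19)·297 + (-24)·235
10 = 3 × 3 + 1  ⟹  1 = (-72)·297 + (91)·235
So (91)·235 ≡ 1 (mod 297), i.e. 235^(-1) ≡ 91 (mod 297).
Check: 235 × 91 = 21385 ≡ 1 (mod 297)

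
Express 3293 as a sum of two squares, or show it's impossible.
22² + 53² (a=22, b=53)

Factorization: 3293 = 37 × 89
By Fermat: n is sum of two squares iff every prime p ≡ 3 (mod 4) appears to even power.
All primes ≡ 3 (mod 4) appear to even power.
Search a = 0, 1, 2, … for 3293 - a² a perfect square: first hit at a = 22: 3293 - 484 = 2809 = 53².
3293 = 22² + 53² = 484 + 2809 ✓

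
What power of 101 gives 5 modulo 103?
29

Baby-step giant-step with step n = ⌈√103⌉ = 11.
Baby steps 101^j mod 103 (j:value) for j=0..10: 0:1, 1:101, 2:4, 3:95, 4:16, 5:71, 6:64, 7:78, 8:50, 9:3, 10:97.
Giant-step multiplier: 101^(-11) ≡ 101^(102-11) = 101^91 ≡ 43 (mod 103).
Giant steps γ_i = 5·43^i mod 103: γ_0=5, γ_1=9, γ_2=78 (in table at j=7).
x = i·n + j = 2·11 + 7 = 29.
Check: 101^29 ≡ 5 (mod 103).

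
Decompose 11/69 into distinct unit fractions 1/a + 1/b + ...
1/7 + 1/61 + 1/5893 + 1/86812730 + 1/15072900093293070

Greedy algorithm:
11/69: ceiling(69/11) = 7, use 1/7
8/483: ceiling(483/8) = 61, use 1/61
5/29463: ceiling(29463/5) = 5893, use 1/5893
2/173625459: ceiling(173625459/2) = 86812730, use 1/86812730
1/15072900093293070: ceiling(15072900093293070/1) = 15072900093293070, use 1/15072900093293070
Result: 11/69 = 1/7 + 1/61 + 1/5893 + 1/86812730 + 1/15072900093293070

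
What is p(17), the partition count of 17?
297

p(n) counts ways to write n as a sum of positive integers (order ignored).
Euler's pentagonal recurrence: p(k) = p(k-1) + p(k-2) - p(k-5) - p(k-7) + p(k-12) + p(k-15) - ... (offsets j(3j∓1)/2, signs ++--, p(0)=1, p(<0)=0).
DP table for k = 0..16: p(0)=1, p(1)=1, p(2)=2, p(3)=3, p(4)=5, p(5)=7, p(6)=11, p(7)=15, p(8)=22, p(9)=30, p(10)=42, p(11)=56, p(12)=77, p(13)=101, p(14)=135, p(15)=176, p(16)=231.
Final step: p(17) = p(16) + p(15) - p(12) - p(10) + p(5) + p(2)
= 231 + 176 - 77 - 42 + 7 + 2
= 297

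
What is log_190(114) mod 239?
207

Baby-step giant-step with step n = ⌈√239⌉ = 16.
Baby steps 190^j mod 239 (j:value) for j=0..15: 0:1, 1:190, 2:11, 3:178, 4:121, 5:46, 6:136, 7:28, 8:62, 9:69, 10:204, 11:42, 12:93, 13:223, 14:67, 15:63.
Giant-step multiplier: 190^(-16) ≡ 190^(238-16) = 190^222 ≡ 12 (mod 239).
Giant steps γ_i = 114·12^i mod 239: γ_0=114, γ_1=173, γ_2=164, γ_3=56, γ_4=194, γ_5=177, γ_6=212, γ_7=154, γ_8=175, γ_9=188, γ_10=105, γ_11=65, γ_12=63 (in table at j=15).
x = i·n + j = 12·16 + 15 = 207.
Check: 190^207 ≡ 114 (mod 239).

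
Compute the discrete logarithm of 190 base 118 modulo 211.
49

Baby-step giant-step with step n = ⌈√211⌉ = 15.
Baby steps 118^j mod 211 (j:value) for j=0..14: 0:1, 1:118, 2:209, 3:186, 4:4, 5:50, 6:203, 7:111, 8:16, 9:200, 10:179, 11:22, 12:64, 13:167, 14:83.
Giant-step multiplier: 118^(-15) ≡ 118^(210-15) = 118^195 ≡ 12 (mod 211).
Giant steps γ_i = 190·12^i mod 211: γ_0=190, γ_1=170, γ_2=141, γ_3=4 (in table at j=4).
x = i·n + j = 3·15 + 4 = 49.
Check: 118^49 ≡ 190 (mod 211).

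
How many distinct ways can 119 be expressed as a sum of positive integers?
1653668665

p(n) counts ways to write n as a sum of positive integers (order ignored).
Euler's pentagonal recurrence: p(k) = p(k-1) + p(k-2) - p(k-5) - p(k-7) + p(k-12) + p(k-15) - ... (offsets j(3j∓1)/2, signs ++--, p(0)=1, p(<0)=0).
DP table for k = 0..118: p(0)=1, p(1)=1, p(2)=2, p(3)=3, p(4)=5, p(5)=7, p(6)=11, p(7)=15, p(8)=22, p(9)=30, p(10)=42, p(11)=56, p(12)=77, p(13)=101, p(14)=135, p(15)=176, p(16)=231, p(17)=297, p(18)=385, p(19)=490, p(20)=627, p(21)=792, p(22)=1002, p(23)=1255, p(24)=1575, p(25)=1958, p(26)=2436, p(27)=3010, p(28)=3718, p(29)=4565, p(30)=5604, p(31)=6842, p(32)=8349, p(33)=10143, p(34)=12310, p(35)=14883, p(36)=17977, p(37)=21637, p(38)=26015, p(39)=31185, p(40)=37338, p(41)=44583, p(42)=53174, p(43)=63261, p(44)=75175, p(45)=89134, p(46)=105558, p(47)=124754, p(48)=147273, p(49)=173525, p(50)=204226, p(51)=239943, p(52)=281589, p(53)=329931, p(54)=386155, p(55)=451276, p(56)=526823, p(57)=614154, p(58)=715220, p(59)=831820, p(60)=966467, p(61)=1121505, p(62)=1300156, p(63)=1505499, p(64)=1741630, p(65)=2012558, p(66)=2323520, p(67)=2679689, p(68)=3087735, p(69)=3554345, p(70)=4087968, p(71)=4697205, p(72)=5392783, p(73)=6185689, p(74)=7089500, p(75)=8118264, p(76)=9289091, p(77)=10619863, p(78)=12132164, p(79)=13848650, p(80)=15796476, p(81)=18004327, p(82)=20506255, p(83)=23338469, p(84)=26543660, p(85)=30167357, p(86)=34262962, p(87)=38887673, p(88)=44108109, p(89)=49995925, p(90)=56634173, p(91)=64112359, p(92)=72533807, p(93)=82010177, p(94)=92669720, p(95)=104651419, p(96)=118114304, p(97)=133230930, p(98)=150198136, p(99)=169229875, p(100)=190569292, p(101)=214481126, p(102)=241265379, p(103)=271248950, p(104)=304801365, p(105)=342325709, p(106)=384276336, p(107)=431149389, p(108)=483502844, p(109)=541946240, p(110)=607163746, p(111)=679903203, p(112)=761002156, p(113)=851376628, p(114)=952050665, p(115)=1064144451, p(116)=1188908248, p(117)=1327710076, p(118)=1482074143.
Final step: p(119) = p(118) + p(117) - p(114) - p(112) + p(107) + p(104) - p(97) - p(93) + p(84) + p(79) - p(68) - p(62) + p(49) + p(42) - p(27) - p(19) + p(2)
= 1482074143 + 1327710076 - 952050665 - 761002156 + 431149389 + 304801365 - 133230930 - 82010177 + 26543660 + 13848650 - 3087735 - 1300156 + 173525 + 53174 - 3010 - 490 + 2
= 1653668665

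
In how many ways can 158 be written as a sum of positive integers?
88751778802

p(n) counts ways to write n as a sum of positive integers (order ignored).
Euler's pentagonal recurrence: p(k) = p(k-1) + p(k-2) - p(k-5) - p(k-7) + p(k-12) + p(k-15) - ... (offsets j(3j∓1)/2, signs ++--, p(0)=1, p(<0)=0).
DP table for k = 0..157: p(0)=1, p(1)=1, p(2)=2, p(3)=3, p(4)=5, p(5)=7, p(6)=11, p(7)=15, p(8)=22, p(9)=30, p(10)=42, p(11)=56, p(12)=77, p(13)=101, p(14)=135, p(15)=176, p(16)=231, p(17)=297, p(18)=385, p(19)=490, p(20)=627, p(21)=792, p(22)=1002, p(23)=1255, p(24)=1575, p(25)=1958, p(26)=2436, p(27)=3010, p(28)=3718, p(29)=4565, p(30)=5604, p(31)=6842, p(32)=8349, p(33)=10143, p(34)=12310, p(35)=14883, p(36)=17977, p(37)=21637, p(38)=26015, p(39)=31185, p(40)=37338, p(41)=44583, p(42)=53174, p(43)=63261, p(44)=75175, p(45)=89134, p(46)=105558, p(47)=124754, p(48)=147273, p(49)=173525, p(50)=204226, p(51)=239943, p(52)=281589, p(53)=329931, p(54)=386155, p(55)=451276, p(56)=526823, p(57)=614154, p(58)=715220, p(59)=831820, p(60)=966467, p(61)=1121505, p(62)=1300156, p(63)=1505499, p(64)=1741630, p(65)=2012558, p(66)=2323520, p(67)=2679689, p(68)=3087735, p(69)=3554345, p(70)=4087968, p(71)=4697205, p(72)=5392783, p(73)=6185689, p(74)=7089500, p(75)=8118264, p(76)=9289091, p(77)=10619863, p(78)=12132164, p(79)=13848650, p(80)=15796476, p(81)=18004327, p(82)=20506255, p(83)=23338469, p(84)=26543660, p(85)=30167357, p(86)=34262962, p(87)=38887673, p(88)=44108109, p(89)=49995925, p(90)=56634173, p(91)=64112359, p(92)=72533807, p(93)=82010177, p(94)=92669720, p(95)=104651419, p(96)=118114304, p(97)=133230930, p(98)=150198136, p(99)=169229875, p(100)=190569292, p(101)=214481126, p(102)=241265379, p(103)=271248950, p(104)=304801365, p(105)=342325709, p(106)=384276336, p(107)=431149389, p(108)=483502844, p(109)=541946240, p(110)=607163746, p(111)=679903203, p(112)=761002156, p(113)=851376628, p(114)=952050665, p(115)=1064144451, p(116)=1188908248, p(117)=1327710076, p(118)=1482074143, p(119)=1653668665, p(120)=1844349560, p(121)=2056148051, p(122)=2291320912, p(123)=2552338241, p(124)=2841940500, p(125)=3163127352, p(126)=3519222692, p(127)=3913864295, p(128)=4351078600, p(129)=4835271870, p(130)=5371315400, p(131)=5964539504, p(132)=6620830889, p(133)=7346629512, p(134)=8149040695, p(135)=9035836076, p(136)=10015581680, p(137)=11097645016, p(138)=12292341831, p(139)=13610949895, p(140)=15065878135, p(141)=16670689208, p(142)=18440293320, p(143)=20390982757, p(144)=22540654445, p(145)=24908858009, p(146)=27517052599, p(147)=30388671978, p(148)=33549419497, p(149)=37027355200, p(150)=40853235313, p(151)=45060624582, p(152)=49686288421, p(153)=54770336324, p(154)=60356673280, p(155)=66493182097, p(156)=73232243759, p(157)=80630964769.
Final step: p(158) = p(157) + p(156) - p(153) - p(151) + p(146) + p(143) - p(136) - p(132) + p(123) + p(118) - p(107) - p(101) + p(88) + p(81) - p(66) - p(58) + p(41) + p(32) - p(13) - p(3)
= 80630964769 + 73232243759 - 54770336324 - 45060624582 + 27517052599 + 20390982757 - 10015581680 - 6620830889 + 2552338241 + 1482074143 - 431149389 - 214481126 + 44108109 + 18004327 - 2323520 - 715220 + 44583 + 8349 - 101 - 3
= 88751778802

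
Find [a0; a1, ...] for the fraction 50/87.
[0; 1, 1, 2, 1, 5, 2]

Euclidean algorithm steps:
50 = 0 × 87 + 50
87 = 1 × 50 + 37
50 = 1 × 37 + 13
37 = 2 × 13 + 11
13 = 1 × 11 + 2
11 = 5 × 2 + 1
2 = 2 × 1 + 0
Continued fraction: [0; 1, 1, 2, 1, 5, 2]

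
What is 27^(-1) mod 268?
139

gcd(27, 268) = 1, so the inverse exists.
Extended Euclidean algorithm on (268, 27):
268 = 9 × 27 + 25  ⟹  25 = (1)·268 + (-9)·27
27 = 1 × 25 + 2  ⟹  2 = (-1)·268 + (10)·27
25 = 12 × 2 + 1  ⟹  1 = (13)·268 + (-129)·27
So (-129)·27 ≡ 1 (mod 268), i.e. 27^(-1) ≡ -129 ≡ 139 (mod 268).
Check: 27 × 139 = 3753 ≡ 1 (mod 268)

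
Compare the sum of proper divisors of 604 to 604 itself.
deficient

Proper divisors of 604: sum = 1 + 2 + 4 + 151 + 302 = 460
Since 460 < 604, 604 is deficient.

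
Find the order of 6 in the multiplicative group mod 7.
2

7 is prime, so ord(6) divides φ(7) = 6.
Divisors of 6: 1, 2, 3, 6.
Repeated squaring: 6^1 ≡ 6, 6^2 ≡ 1, 6^4 ≡ 1 (mod 7).
Test 6^d mod 7 for each divisor d in increasing order:
6^1 ≡ 6
6^2 ≡ 1  ← first divisor giving 1
The order is 2.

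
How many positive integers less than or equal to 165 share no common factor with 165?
80

165 = 3 × 5 × 11
φ(n) = n × ∏(1 - 1/p) for each prime p dividing n
φ(165) = 165 × (1 - 1/3) × (1 - 1/5) × (1 - 1/11) = 80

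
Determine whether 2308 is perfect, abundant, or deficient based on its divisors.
deficient

Proper divisors of 2308: sum = 1 + 2 + 4 + 577 + 1154 = 1738
Since 1738 < 2308, 2308 is deficient.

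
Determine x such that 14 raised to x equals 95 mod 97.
50

Baby-step giant-step with step n = ⌈√97⌉ = 10.
Baby steps 14^j mod 97 (j:value) for j=0..9: 0:1, 1:14, 2:2, 3:28, 4:4, 5:56, 6:8, 7:15, 8:16, 9:30.
Giant-step multiplier: 14^(-10) ≡ 14^(96-10) = 14^86 ≡ 94 (mod 97).
Giant steps γ_i = 95·94^i mod 97: γ_0=95, γ_1=6, γ_2=79, γ_3=54, γ_4=32, γ_5=1 (in table at j=0).
x = i·n + j = 5·10 + 0 = 50.
Check: 14^50 ≡ 95 (mod 97).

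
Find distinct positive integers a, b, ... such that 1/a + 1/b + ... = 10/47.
1/5 + 1/79 + 1/9283 + 1/172338895

Greedy algorithm:
10/47: ceiling(47/10) = 5, use 1/5
3/235: ceiling(235/3) = 79, use 1/79
2/18565: ceiling(18565/2) = 9283, use 1/9283
1/172338895: ceiling(172338895/1) = 172338895, use 1/172338895
Result: 10/47 = 1/5 + 1/79 + 1/9283 + 1/172338895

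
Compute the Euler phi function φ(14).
6

14 = 2 × 7
φ(n) = n × ∏(1 - 1/p) for each prime p dividing n
φ(14) = 14 × (1 - 1/2) × (1 - 1/7) = 6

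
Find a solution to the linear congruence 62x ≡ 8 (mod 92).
x ≡ 12 (mod 46)

gcd(62, 92) = 2, which divides 8, so solutions exist.
Divide through by 2: 31x ≡ 4 (mod 46).
Find 31^(-1) mod 46 by the extended Euclidean algorithm:
46 = 1 × 31 + 15  ⟹  15 = (1)·46 + (-1)·31
31 = 2 × 15 + 1  ⟹  1 = (-2)·46 + (3)·31
So (3)·31 ≡ 1 (mod 46), i.e. 31^(-1) ≡ 3 (mod 46).
x ≡ 3 × 4 = 12 ≡ 12 (mod 46).
Check: 62 × 12 = 744 ≡ 8 (mod 92).
x ≡ 12 (mod 46), giving 2 solutions mod 92.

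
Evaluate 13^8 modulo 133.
92

Repeated squaring. Binary of 8 = 1000.
13^1 ≡ 13 (mod 133); 13^2 ≡ 36 (mod 133); 13^4 ≡ 99 (mod 133); 13^8 ≡ 92 (mod 133)
13^8 = 13^8 ≡ 92 (mod 133)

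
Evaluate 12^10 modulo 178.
144

Repeated squaring. Binary of 10 = 1010.
12^1 ≡ 12 (mod 178); 12^2 ≡ 144 (mod 178); 12^4 ≡ 88 (mod 178); 12^8 ≡ 90 (mod 178)
12^10 = 12^2 × 12^8 ≡ 144 (mod 178)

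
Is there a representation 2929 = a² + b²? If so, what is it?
15² + 52² (a=15, b=52)

Factorization: 2929 = 29 × 101
By Fermat: n is sum of two squares iff every prime p ≡ 3 (mod 4) appears to even power.
All primes ≡ 3 (mod 4) appear to even power.
Search a = 0, 1, 2, … for 2929 - a² a perfect square: first hit at a = 15: 2929 - 225 = 2704 = 52².
2929 = 15² + 52² = 225 + 2704 ✓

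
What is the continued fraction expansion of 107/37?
[2; 1, 8, 4]

Euclidean algorithm steps:
107 = 2 × 37 + 33
37 = 1 × 33 + 4
33 = 8 × 4 + 1
4 = 4 × 1 + 0
Continued fraction: [2; 1, 8, 4]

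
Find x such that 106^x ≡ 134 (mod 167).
27

Baby-step giant-step with step n = ⌈√167⌉ = 13.
Baby steps 106^j mod 167 (j:value) for j=0..12: 0:1, 1:106, 2:47, 3:139, 4:38, 5:20, 6:116, 7:105, 8:108, 9:92, 10:66, 11:149, 12:96.
Giant-step multiplier: 106^(-13) ≡ 106^(166-13) = 106^153 ≡ 91 (mod 167).
Giant steps γ_i = 134·91^i mod 167: γ_0=134, γ_1=3, γ_2=106 (in table at j=1).
x = i·n + j = 2·13 + 1 = 27.
Check: 106^27 ≡ 134 (mod 167).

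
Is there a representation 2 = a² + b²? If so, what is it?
1² + 1² (a=1, b=1)

Factorization: 2 = 2
By Fermat: n is sum of two squares iff every prime p ≡ 3 (mod 4) appears to even power.
All primes ≡ 3 (mod 4) appear to even power.
Search a = 0, 1, 2, … for 2 - a² a perfect square: first hit at a = 1: 2 - 1 = 1 = 1².
2 = 1² + 1² = 1 + 1 ✓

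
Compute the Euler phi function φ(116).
56

116 = 2^2 × 29
φ(n) = n × ∏(1 - 1/p) for each prime p dividing n
φ(116) = 116 × (1 - 1/2) × (1 - 1/29) = 56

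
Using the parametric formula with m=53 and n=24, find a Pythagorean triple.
(2233, 2544, 3385)

Euclid's formula: a = m² - n², b = 2mn, c = m² + n²
m = 53, n = 24
a = 53² - 24² = 2809 - 576 = 2233
b = 2 × 53 × 24 = 2544
c = 53² + 24² = 2809 + 576 = 3385
Verification: 2233² + 2544² = 4986289 + 6471936 = 11458225 = 3385² ✓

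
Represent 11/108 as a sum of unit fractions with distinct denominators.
1/10 + 1/540

Greedy algorithm:
11/108: ceiling(108/11) = 10, use 1/10
1/540: ceiling(540/1) = 540, use 1/540
Result: 11/108 = 1/10 + 1/540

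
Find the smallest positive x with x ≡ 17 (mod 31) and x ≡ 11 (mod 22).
451

Using Chinese Remainder Theorem:
M = 31 × 22 = 682
M1 = 22, M2 = 31
y1 = 22^(-1) mod 31 = 24
y2 = 31^(-1) mod 22 = 5
x = (17×22×24 + 11×31×5) mod 682 = 451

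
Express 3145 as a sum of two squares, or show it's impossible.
3² + 56² (a=3, b=56)

Factorization: 3145 = 5 × 17 × 37
By Fermat: n is sum of two squares iff every prime p ≡ 3 (mod 4) appears to even power.
All primes ≡ 3 (mod 4) appear to even power.
Search a = 0, 1, 2, … for 3145 - a² a perfect square: first hit at a = 3: 3145 - 9 = 3136 = 56².
3145 = 3² + 56² = 9 + 3136 ✓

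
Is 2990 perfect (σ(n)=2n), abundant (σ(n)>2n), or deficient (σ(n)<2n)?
abundant

Proper divisors of 2990: sum = 1 + 2 + 5 + 10 + 13 + 23 + 26 + 46 + 65 + 115 + 130 + 230 + 299 + 598 + 1495 = 3058
Since 3058 > 2990, 2990 is abundant.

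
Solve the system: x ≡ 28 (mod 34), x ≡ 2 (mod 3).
62

Using Chinese Remainder Theorem:
M = 34 × 3 = 102
M1 = 3, M2 = 34
y1 = 3^(-1) mod 34 = 23
y2 = 34^(-1) mod 3 = 1
x = (28×3×23 + 2×34×1) mod 102 = 62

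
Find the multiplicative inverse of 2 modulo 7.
4

gcd(2, 7) = 1, so the inverse exists.
Extended Euclidean algorithm on (7, 2):
7 = 3 × 2 + 1  ⟹  1 = (1)·7 + (-3)·2
So (-3)·2 ≡ 1 (mod 7), i.e. 2^(-1) ≡ -3 ≡ 4 (mod 7).
Check: 2 × 4 = 8 ≡ 1 (mod 7)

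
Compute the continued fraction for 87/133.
[0; 1, 1, 1, 8, 5]

Euclidean algorithm steps:
87 = 0 × 133 + 87
133 = 1 × 87 + 46
87 = 1 × 46 + 41
46 = 1 × 41 + 5
41 = 8 × 5 + 1
5 = 5 × 1 + 0
Continued fraction: [0; 1, 1, 1, 8, 5]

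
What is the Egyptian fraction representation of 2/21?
1/11 + 1/231

Greedy algorithm:
2/21: ceiling(21/2) = 11, use 1/11
1/231: ceiling(231/1) = 231, use 1/231
Result: 2/21 = 1/11 + 1/231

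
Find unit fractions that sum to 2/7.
1/4 + 1/28

Greedy algorithm:
2/7: ceiling(7/2) = 4, use 1/4
1/28: ceiling(28/1) = 28, use 1/28
Result: 2/7 = 1/4 + 1/28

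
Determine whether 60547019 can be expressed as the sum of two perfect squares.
Not possible

Factorization: 60547019 = 13 × 167^3
By Fermat: n is sum of two squares iff every prime p ≡ 3 (mod 4) appears to even power.
Prime(s) ≡ 3 (mod 4) with odd exponent: [(167, 3)]
Therefore 60547019 cannot be expressed as a² + b².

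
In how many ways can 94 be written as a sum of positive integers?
92669720

p(n) counts ways to write n as a sum of positive integers (order ignored).
Euler's pentagonal recurrence: p(k) = p(k-1) + p(k-2) - p(k-5) - p(k-7) + p(k-12) + p(k-15) - ... (offsets j(3j∓1)/2, signs ++--, p(0)=1, p(<0)=0).
DP table for k = 0..93: p(0)=1, p(1)=1, p(2)=2, p(3)=3, p(4)=5, p(5)=7, p(6)=11, p(7)=15, p(8)=22, p(9)=30, p(10)=42, p(11)=56, p(12)=77, p(13)=101, p(14)=135, p(15)=176, p(16)=231, p(17)=297, p(18)=385, p(19)=490, p(20)=627, p(21)=792, p(22)=1002, p(23)=1255, p(24)=1575, p(25)=1958, p(26)=2436, p(27)=3010, p(28)=3718, p(29)=4565, p(30)=5604, p(31)=6842, p(32)=8349, p(33)=10143, p(34)=12310, p(35)=14883, p(36)=17977, p(37)=21637, p(38)=26015, p(39)=31185, p(40)=37338, p(41)=44583, p(42)=53174, p(43)=63261, p(44)=75175, p(45)=89134, p(46)=105558, p(47)=124754, p(48)=147273, p(49)=173525, p(50)=204226, p(51)=239943, p(52)=281589, p(53)=329931, p(54)=386155, p(55)=451276, p(56)=526823, p(57)=614154, p(58)=715220, p(59)=831820, p(60)=966467, p(61)=1121505, p(62)=1300156, p(63)=1505499, p(64)=1741630, p(65)=2012558, p(66)=2323520, p(67)=2679689, p(68)=3087735, p(69)=3554345, p(70)=4087968, p(71)=4697205, p(72)=5392783, p(73)=6185689, p(74)=7089500, p(75)=8118264, p(76)=9289091, p(77)=10619863, p(78)=12132164, p(79)=13848650, p(80)=15796476, p(81)=18004327, p(82)=20506255, p(83)=23338469, p(84)=26543660, p(85)=30167357, p(86)=34262962, p(87)=38887673, p(88)=44108109, p(89)=49995925, p(90)=56634173, p(91)=64112359, p(92)=72533807, p(93)=82010177.
Final step: p(94) = p(93) + p(92) - p(89) - p(87) + p(82) + p(79) - p(72) - p(68) + p(59) + p(54) - p(43) - p(37) + p(24) + p(17) - p(2)
= 82010177 + 72533807 - 49995925 - 38887673 + 20506255 + 13848650 - 5392783 - 3087735 + 831820 + 386155 - 63261 - 21637 + 1575 + 297 - 2
= 92669720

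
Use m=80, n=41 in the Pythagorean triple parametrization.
(4719, 6560, 8081)

Euclid's formula: a = m² - n², b = 2mn, c = m² + n²
m = 80, n = 41
a = 80² - 41² = 6400 - 1681 = 4719
b = 2 × 80 × 41 = 6560
c = 80² + 41² = 6400 + 1681 = 8081
Verification: 4719² + 6560² = 22268961 + 43033600 = 65302561 = 8081² ✓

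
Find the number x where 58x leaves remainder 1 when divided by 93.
85

gcd(58, 93) = 1, so the inverse exists.
Extended Euclidean algorithm on (93, 58):
93 = 1 × 58 + 35  ⟹  35 = (1)·93 + (-1)·58
58 = 1 × 35 + 23  ⟹  23 = (-1)·93 + (2)·58
35 = 1 × 23 + 12  ⟹  12 = (2)·93 + (-3)·58
23 = 1 × 12 + 11  ⟹  11 = (-3)·93 + (5)·58
12 = 1 × 11 + 1  ⟹  1 = (5)·93 + (-8)·58
So (-8)·58 ≡ 1 (mod 93), i.e. 58^(-1) ≡ -8 ≡ 85 (mod 93).
Check: 58 × 85 = 4930 ≡ 1 (mod 93)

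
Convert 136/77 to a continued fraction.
[1; 1, 3, 3, 1, 1, 2]

Euclidean algorithm steps:
136 = 1 × 77 + 59
77 = 1 × 59 + 18
59 = 3 × 18 + 5
18 = 3 × 5 + 3
5 = 1 × 3 + 2
3 = 1 × 2 + 1
2 = 2 × 1 + 0
Continued fraction: [1; 1, 3, 3, 1, 1, 2]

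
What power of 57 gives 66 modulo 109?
84

Baby-step giant-step with step n = ⌈√109⌉ = 11.
Baby steps 57^j mod 109 (j:value) for j=0..10: 0:1, 1:57, 2:88, 3:2, 4:5, 5:67, 6:4, 7:10, 8:25, 9:8, 10:20.
Giant-step multiplier: 57^(-11) ≡ 57^(108-11) = 57^97 ≡ 24 (mod 109).
Giant steps γ_i = 66·24^i mod 109: γ_0=66, γ_1=58, γ_2=84, γ_3=54, γ_4=97, γ_5=39, γ_6=64, γ_7=10 (in table at j=7).
x = i·n + j = 7·11 + 7 = 84.
Check: 57^84 ≡ 66 (mod 109).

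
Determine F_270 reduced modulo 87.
32

Matrix identity: Q^n = [[F_(n+1), F_n], [F_n, F_(n-1)]] with Q = [[1,1],[1,0]].
n = 270 = 100001110₂. Square-and-multiply, entries mod 87:
Q^1 = [[1,1],[1,0]]
Q^2 = (Q^1)² = [[2,1],[1,1]]
Q^4 = (Q^2)² = [[5,3],[3,2]]
Q^8 = (Q^4)² = [[34,21],[21,13]]
Q^16 = (Q^8)² = [[31,30],[30,1]]
Q^33 = (Q^16)²·Q = [[37,34],[34,3]]
Q^67 = (Q^33)²·Q = [[57,2],[2,55]]
Q^135 = (Q^67)²·Q = [[84,34],[34,50]]
Q^270 = (Q^135)² = [[34,32],[32,2]]
F_270 mod 87 = Q^270[0][1] = 32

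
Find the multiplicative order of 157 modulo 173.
86

173 is prime, so ord(157) divides φ(173) = 172.
Divisors of 172: 1, 2, 4, 43, 86, 172.
Repeated squaring: 157^1 ≡ 157, 157^2 ≡ 83, 157^4 ≡ 142, 157^8 ≡ 96, 157^16 ≡ 47, 157^32 ≡ 133, 157^64 ≡ 43, 157^128 ≡ 119 (mod 173).
Test 157^d mod 173 for each divisor d in increasing order:
157^1 ≡ 157
157^2 ≡ 83
157^4 ≡ 142
157^43 = 157^32·157^8·157^2·157^1 ≡ 172
157^86 = 157^64·157^16·157^4·157^2 ≡ 1  ← first divisor giving 1
The order is 86.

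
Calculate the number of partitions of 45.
89134

p(n) counts ways to write n as a sum of positive integers (order ignored).
Euler's pentagonal recurrence: p(k) = p(k-1) + p(k-2) - p(k-5) - p(k-7) + p(k-12) + p(k-15) - ... (offsets j(3j∓1)/2, signs ++--, p(0)=1, p(<0)=0).
DP table for k = 0..44: p(0)=1, p(1)=1, p(2)=2, p(3)=3, p(4)=5, p(5)=7, p(6)=11, p(7)=15, p(8)=22, p(9)=30, p(10)=42, p(11)=56, p(12)=77, p(13)=101, p(14)=135, p(15)=176, p(16)=231, p(17)=297, p(18)=385, p(19)=490, p(20)=627, p(21)=792, p(22)=1002, p(23)=1255, p(24)=1575, p(25)=1958, p(26)=2436, p(27)=3010, p(28)=3718, p(29)=4565, p(30)=5604, p(31)=6842, p(32)=8349, p(33)=10143, p(34)=12310, p(35)=14883, p(36)=17977, p(37)=21637, p(38)=26015, p(39)=31185, p(40)=37338, p(41)=44583, p(42)=53174, p(43)=63261, p(44)=75175.
Final step: p(45) = p(44) + p(43) - p(40) - p(38) + p(33) + p(30) - p(23) - p(19) + p(10) + p(5)
= 75175 + 63261 - 37338 - 26015 + 10143 + 5604 - 1255 - 490 + 42 + 7
= 89134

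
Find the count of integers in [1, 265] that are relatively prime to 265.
208

265 = 5 × 53
φ(n) = n × ∏(1 - 1/p) for each prime p dividing n
φ(265) = 265 × (1 - 1/5) × (1 - 1/53) = 208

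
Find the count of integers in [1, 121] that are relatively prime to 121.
110

121 = 11^2
φ(n) = n × ∏(1 - 1/p) for each prime p dividing n
φ(121) = 121 × (1 - 1/11) = 110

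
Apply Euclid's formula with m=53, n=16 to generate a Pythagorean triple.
(2553, 1696, 3065)

Euclid's formula: a = m² - n², b = 2mn, c = m² + n²
m = 53, n = 16
a = 53² - 16² = 2809 - 256 = 2553
b = 2 × 53 × 16 = 1696
c = 53² + 16² = 2809 + 256 = 3065
Verification: 2553² + 1696² = 6517809 + 2876416 = 9394225 = 3065² ✓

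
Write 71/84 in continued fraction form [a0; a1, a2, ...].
[0; 1, 5, 2, 6]

Euclidean algorithm steps:
71 = 0 × 84 + 71
84 = 1 × 71 + 13
71 = 5 × 13 + 6
13 = 2 × 6 + 1
6 = 6 × 1 + 0
Continued fraction: [0; 1, 5, 2, 6]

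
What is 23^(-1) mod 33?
23

gcd(23, 33) = 1, so the inverse exists.
Extended Euclidean algorithm on (33, 23):
33 = 1 × 23 + 10  ⟹  10 = (1)·33 + (-1)·23
23 = 2 × 10 + 3  ⟹  3 = (-2)·33 + (3)·23
10 = 3 × 3 + 1  ⟹  1 = (7)·33 + (-10)·23
So (-10)·23 ≡ 1 (mod 33), i.e. 23^(-1) ≡ -10 ≡ 23 (mod 33).
Check: 23 × 23 = 529 ≡ 1 (mod 33)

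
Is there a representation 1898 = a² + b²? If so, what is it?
7² + 43² (a=7, b=43)

Factorization: 1898 = 2 × 13 × 73
By Fermat: n is sum of two squares iff every prime p ≡ 3 (mod 4) appears to even power.
All primes ≡ 3 (mod 4) appear to even power.
Search a = 0, 1, 2, … for 1898 - a² a perfect square: first hit at a = 7: 1898 - 49 = 1849 = 43².
1898 = 7² + 43² = 49 + 1849 ✓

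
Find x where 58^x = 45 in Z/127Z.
25

Baby-step giant-step with step n = ⌈√127⌉ = 12.
Baby steps 58^j mod 127 (j:value) for j=0..11: 0:1, 1:58, 2:62, 3:40, 4:34, 5:67, 6:76, 7:90, 8:13, 9:119, 10:44, 11:12.
Giant-step multiplier: 58^(-12) ≡ 58^(126-12) = 58^114 ≡ 25 (mod 127).
Giant steps γ_i = 45·25^i mod 127: γ_0=45, γ_1=109, γ_2=58 (in table at j=1).
x = i·n + j = 2·12 + 1 = 25.
Check: 58^25 ≡ 45 (mod 127).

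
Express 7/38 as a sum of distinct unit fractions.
1/6 + 1/57

Greedy algorithm:
7/38: ceiling(38/7) = 6, use 1/6
1/57: ceiling(57/1) = 57, use 1/57
Result: 7/38 = 1/6 + 1/57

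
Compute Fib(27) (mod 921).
245

Matrix identity: Q^n = [[F_(n+1), F_n], [F_n, F_(n-1)]] with Q = [[1,1],[1,0]].
n = 27 = 11011₂. Square-and-multiply, entries mod 921:
Q^1 = [[1,1],[1,0]]
Q^3 = (Q^1)²·Q = [[3,2],[2,1]]
Q^6 = (Q^3)² = [[13,8],[8,5]]
Q^13 = (Q^6)²·Q = [[377,233],[233,144]]
Q^27 = (Q^13)²·Q = [[66,245],[245,742]]
F_27 mod 921 = Q^27[0][1] = 245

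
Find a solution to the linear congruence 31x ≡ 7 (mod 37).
x ≡ 5 (mod 37)

gcd(31, 37) = 1, which divides 7, so solutions exist.
Find 31^(-1) mod 37 by the extended Euclidean algorithm:
37 = 1 × 31 + 6  ⟹  6 = (1)·37 + (-1)·31
31 = 5 × 6 + 1  ⟹  1 = (-5)·37 + (6)·31
So (6)·31 ≡ 1 (mod 37), i.e. 31^(-1) ≡ 6 (mod 37).
x ≡ 6 × 7 = 42 ≡ 5 (mod 37).
Check: 31 × 5 = 155 ≡ 7 (mod 37).
Unique solution: x ≡ 5 (mod 37)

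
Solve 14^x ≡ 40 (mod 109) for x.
7

Baby-step giant-step with step n = ⌈√109⌉ = 11.
Baby steps 14^j mod 109 (j:value) for j=0..10: 0:1, 1:14, 2:87, 3:19, 4:48, 5:18, 6:34, 7:40, 8:15, 9:101, 10:106.
h = 40 is already in the table at j=7, so x = 7.
Check: 14^7 ≡ 40 (mod 109).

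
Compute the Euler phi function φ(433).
432

433 = 433
φ(n) = n × ∏(1 - 1/p) for each prime p dividing n
φ(433) = 433 × (1 - 1/433) = 432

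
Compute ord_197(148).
98

197 is prime, so ord(148) divides φ(197) = 196.
Divisors of 196: 1, 2, 4, 7, 14, 28, 49, 98, 196.
Repeated squaring: 148^1 ≡ 148, 148^2 ≡ 37, 148^4 ≡ 187, 148^8 ≡ 100, 148^16 ≡ 150, 148^32 ≡ 42, 148^64 ≡ 188, 148^128 ≡ 81 (mod 197).
Test 148^d mod 197 for each divisor d in increasing order:
148^1 ≡ 148
148^2 ≡ 37
148^4 ≡ 187
148^7 = 148^4·148^2·148^1 ≡ 6
148^14 = 148^8·148^4·148^2 ≡ 36
148^28 = 148^16·148^8·148^4 ≡ 114
148^49 = 148^32·148^16·148^1 ≡ 196
148^98 = 148^64·148^32·148^2 ≡ 1  ← first divisor giving 1
The order is 98.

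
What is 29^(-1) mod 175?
169

gcd(29, 175) = 1, so the inverse exists.
Extended Euclidean algorithm on (175, 29):
175 = 6 × 29 + 1  ⟹  1 = (1)·175 + (-6)·29
So (-6)·29 ≡ 1 (mod 175), i.e. 29^(-1) ≡ -6 ≡ 169 (mod 175).
Check: 29 × 169 = 4901 ≡ 1 (mod 175)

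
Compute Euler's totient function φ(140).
48

140 = 2^2 × 5 × 7
φ(n) = n × ∏(1 - 1/p) for each prime p dividing n
φ(140) = 140 × (1 - 1/2) × (1 - 1/5) × (1 - 1/7) = 48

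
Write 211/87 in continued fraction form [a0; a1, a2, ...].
[2; 2, 2, 1, 5, 2]

Euclidean algorithm steps:
211 = 2 × 87 + 37
87 = 2 × 37 + 13
37 = 2 × 13 + 11
13 = 1 × 11 + 2
11 = 5 × 2 + 1
2 = 2 × 1 + 0
Continued fraction: [2; 2, 2, 1, 5, 2]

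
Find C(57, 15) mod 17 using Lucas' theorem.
0

Using Lucas' theorem:
Write n=57 and k=15 in base 17:
n in base 17: [3, 6]
k in base 17: [0, 15]
C(57,15) mod 17 = ∏ C(n_i, k_i) mod 17
Digit binomials (mod 17): C(3,0) = 1; C(6,15) = 0 (k_i > n_i)
Product: 1 × 0 = 0 ≡ 0 (mod 17)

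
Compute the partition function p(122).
2291320912

p(n) counts ways to write n as a sum of positive integers (order ignored).
Euler's pentagonal recurrence: p(k) = p(k-1) + p(k-2) - p(k-5) - p(k-7) + p(k-12) + p(k-15) - ... (offsets j(3j∓1)/2, signs ++--, p(0)=1, p(<0)=0).
DP table for k = 0..121: p(0)=1, p(1)=1, p(2)=2, p(3)=3, p(4)=5, p(5)=7, p(6)=11, p(7)=15, p(8)=22, p(9)=30, p(10)=42, p(11)=56, p(12)=77, p(13)=101, p(14)=135, p(15)=176, p(16)=231, p(17)=297, p(18)=385, p(19)=490, p(20)=627, p(21)=792, p(22)=1002, p(23)=1255, p(24)=1575, p(25)=1958, p(26)=2436, p(27)=3010, p(28)=3718, p(29)=4565, p(30)=5604, p(31)=6842, p(32)=8349, p(33)=10143, p(34)=12310, p(35)=14883, p(36)=17977, p(37)=21637, p(38)=26015, p(39)=31185, p(40)=37338, p(41)=44583, p(42)=53174, p(43)=63261, p(44)=75175, p(45)=89134, p(46)=105558, p(47)=124754, p(48)=147273, p(49)=173525, p(50)=204226, p(51)=239943, p(52)=281589, p(53)=329931, p(54)=386155, p(55)=451276, p(56)=526823, p(57)=614154, p(58)=715220, p(59)=831820, p(60)=966467, p(61)=1121505, p(62)=1300156, p(63)=1505499, p(64)=1741630, p(65)=2012558, p(66)=2323520, p(67)=2679689, p(68)=3087735, p(69)=3554345, p(70)=4087968, p(71)=4697205, p(72)=5392783, p(73)=6185689, p(74)=7089500, p(75)=8118264, p(76)=9289091, p(77)=10619863, p(78)=12132164, p(79)=13848650, p(80)=15796476, p(81)=18004327, p(82)=20506255, p(83)=23338469, p(84)=26543660, p(85)=30167357, p(86)=34262962, p(87)=38887673, p(88)=44108109, p(89)=49995925, p(90)=56634173, p(91)=64112359, p(92)=72533807, p(93)=82010177, p(94)=92669720, p(95)=104651419, p(96)=118114304, p(97)=133230930, p(98)=150198136, p(99)=169229875, p(100)=190569292, p(101)=214481126, p(102)=241265379, p(103)=271248950, p(104)=304801365, p(105)=342325709, p(106)=384276336, p(107)=431149389, p(108)=483502844, p(109)=541946240, p(110)=607163746, p(111)=679903203, p(112)=761002156, p(113)=851376628, p(114)=952050665, p(115)=1064144451, p(116)=1188908248, p(117)=1327710076, p(118)=1482074143, p(119)=1653668665, p(120)=1844349560, p(121)=2056148051.
Final step: p(122) = p(121) + p(120) - p(117) - p(115) + p(110) + p(107) - p(100) - p(96) + p(87) + p(82) - p(71) - p(65) + p(52) + p(45) - p(30) - p(22) + p(5)
= 2056148051 + 1844349560 - 1327710076 - 1064144451 + 607163746 + 431149389 - 190569292 - 118114304 + 38887673 + 20506255 - 4697205 - 2012558 + 281589 + 89134 - 5604 - 1002 + 7
= 2291320912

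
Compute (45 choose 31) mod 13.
5

Using Lucas' theorem:
Write n=45 and k=31 in base 13:
n in base 13: [3, 6]
k in base 13: [2, 5]
C(45,31) mod 13 = ∏ C(n_i, k_i) mod 13
Digit binomials (mod 13): C(3,2) = 3; C(6,5) = 6
Product: 3 × 6 = 18 ≡ 5 (mod 13)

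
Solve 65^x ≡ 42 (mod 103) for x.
99

Baby-step giant-step with step n = ⌈√103⌉ = 11.
Baby steps 65^j mod 103 (j:value) for j=0..10: 0:1, 1:65, 2:2, 3:27, 4:4, 5:54, 6:8, 7:5, 8:16, 9:10, 10:32.
Giant-step multiplier: 65^(-11) ≡ 65^(102-11) = 65^91 ≡ 67 (mod 103).
Giant steps γ_i = 42·67^i mod 103: γ_0=42, γ_1=33, γ_2=48, γ_3=23, γ_4=99, γ_5=41, γ_6=69, γ_7=91, γ_8=20, γ_9=1 (in table at j=0).
x = i·n + j = 9·11 + 0 = 99.
Check: 65^99 ≡ 42 (mod 103).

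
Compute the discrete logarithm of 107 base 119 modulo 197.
50

Baby-step giant-step with step n = ⌈√197⌉ = 15.
Baby steps 119^j mod 197 (j:value) for j=0..14: 0:1, 1:119, 2:174, 3:21, 4:135, 5:108, 6:47, 7:77, 8:101, 9:2, 10:41, 11:151, 12:42, 13:73, 14:19.
Giant-step multiplier: 119^(-15) ≡ 119^(196-15) = 119^181 ≡ 153 (mod 197).
Giant steps γ_i = 107·153^i mod 197: γ_0=107, γ_1=20, γ_2=105, γ_3=108 (in table at j=5).
x = i·n + j = 3·15 + 5 = 50.
Check: 119^50 ≡ 107 (mod 197).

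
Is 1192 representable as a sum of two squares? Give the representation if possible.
6² + 34² (a=6, b=34)

Factorization: 1192 = 2^3 × 149
By Fermat: n is sum of two squares iff every prime p ≡ 3 (mod 4) appears to even power.
All primes ≡ 3 (mod 4) appear to even power.
Search a = 0, 1, 2, … for 1192 - a² a perfect square: first hit at a = 6: 1192 - 36 = 1156 = 34².
1192 = 6² + 34² = 36 + 1156 ✓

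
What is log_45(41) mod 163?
106

Baby-step giant-step with step n = ⌈√163⌉ = 13.
Baby steps 45^j mod 163 (j:value) for j=0..12: 0:1, 1:45, 2:69, 3:8, 4:34, 5:63, 6:64, 7:109, 8:15, 9:23, 10:57, 11:120, 12:21.
Giant-step multiplier: 45^(-13) ≡ 45^(162-13) = 45^149 ≡ 79 (mod 163).
Giant steps γ_i = 41·79^i mod 163: γ_0=41, γ_1=142, γ_2=134, γ_3=154, γ_4=104, γ_5=66, γ_6=161, γ_7=5, γ_8=69 (in table at j=2).
x = i·n + j = 8·13 + 2 = 106.
Check: 45^106 ≡ 41 (mod 163).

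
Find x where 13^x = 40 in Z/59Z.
35

Baby-step giant-step with step n = ⌈√59⌉ = 8.
Baby steps 13^j mod 59 (j:value) for j=0..7: 0:1, 1:13, 2:51, 3:14, 4:5, 5:6, 6:19, 7:11.
Giant-step multiplier: 13^(-8) ≡ 13^(58-8) = 13^50 ≡ 26 (mod 59).
Giant steps γ_i = 40·26^i mod 59: γ_0=40, γ_1=37, γ_2=18, γ_3=55, γ_4=14 (in table at j=3).
x = i·n + j = 4·8 + 3 = 35.
Check: 13^35 ≡ 40 (mod 59).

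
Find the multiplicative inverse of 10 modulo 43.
13

gcd(10, 43) = 1, so the inverse exists.
Extended Euclidean algorithm on (43, 10):
43 = 4 × 10 + 3  ⟹  3 = (1)·43 + (-4)·10
10 = 3 × 3 + 1  ⟹  1 = (-3)·43 + (13)·10
So (13)·10 ≡ 1 (mod 43), i.e. 10^(-1) ≡ 13 (mod 43).
Check: 10 × 13 = 130 ≡ 1 (mod 43)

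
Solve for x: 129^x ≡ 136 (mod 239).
190

Baby-step giant-step with step n = ⌈√239⌉ = 16.
Baby steps 129^j mod 239 (j:value) for j=0..15: 0:1, 1:129, 2:150, 3:230, 4:34, 5:84, 6:81, 7:172, 8:200, 9:227, 10:125, 11:112, 12:108, 13:70, 14:187, 15:223.
Giant-step multiplier: 129^(-16) ≡ 129^(238-16) = 129^222 ≡ 11 (mod 239).
Giant steps γ_i = 136·11^i mod 239: γ_0=136, γ_1=62, γ_2=204, γ_3=93, γ_4=67, γ_5=20, γ_6=220, γ_7=30, γ_8=91, γ_9=45, γ_10=17, γ_11=187 (in table at j=14).
x = i·n + j = 11·16 + 14 = 190.
Check: 129^190 ≡ 136 (mod 239).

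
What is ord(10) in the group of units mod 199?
99

199 is prime, so ord(10) divides φ(199) = 198.
Divisors of 198: 1, 2, 3, 6, 9, 11, 18, 22, 33, 66, 99, 198.
Repeated squaring: 10^1 ≡ 10, 10^2 ≡ 100, 10^4 ≡ 50, 10^8 ≡ 112, 10^16 ≡ 7, 10^32 ≡ 49, 10^64 ≡ 13, 10^128 ≡ 169 (mod 199).
Test 10^d mod 199 for each divisor d in increasing order:
10^1 ≡ 10
10^2 ≡ 100
10^3 = 10^2·10^1 ≡ 5
10^6 = 10^4·10^2 ≡ 25
10^9 = 10^8·10^1 ≡ 125
10^11 = 10^8·10^2·10^1 ≡ 162
10^18 = 10^16·10^2 ≡ 103
10^22 = 10^16·10^4·10^2 ≡ 175
10^33 = 10^32·10^1 ≡ 92
10^66 = 10^64·10^2 ≡ 106
10^99 = 10^64·10^32·10^2·10^1 ≡ 1  ← first divisor giving 1
The order is 99.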